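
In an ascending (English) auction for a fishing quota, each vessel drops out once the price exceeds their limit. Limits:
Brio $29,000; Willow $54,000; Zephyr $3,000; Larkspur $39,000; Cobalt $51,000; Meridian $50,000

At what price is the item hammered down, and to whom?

Willow wins at $51,000

Limits ranked: 54,000 (Willow) > 51,000 (Cobalt) > 50,000 (Meridian) > 39,000 (Larkspur) > 29,000 (Brio) > 3,000 (Zephyr)
Once the price passes $51,000, only Willow is left; the hammer falls at Cobalt's limit of $51,000.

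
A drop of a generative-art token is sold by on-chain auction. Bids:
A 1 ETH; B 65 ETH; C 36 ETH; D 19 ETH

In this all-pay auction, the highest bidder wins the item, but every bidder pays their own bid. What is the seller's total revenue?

Sorting bids: 65 (B) > 36 (C) > 19 (D) > 1 (A)
B wins with the top bid; all bids are sunk regardless.
Every bidder forfeits their bid regardless of winning.
Revenue = 1 + 65 + 36 + 19 = 121 ETH.

Total revenue: 121 ETH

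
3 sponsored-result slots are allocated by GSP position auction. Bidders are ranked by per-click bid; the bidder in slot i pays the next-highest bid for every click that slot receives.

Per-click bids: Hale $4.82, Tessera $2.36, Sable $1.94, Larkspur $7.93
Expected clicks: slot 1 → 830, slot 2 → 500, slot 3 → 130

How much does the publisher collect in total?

Sorting advertisers: $7.93 (Larkspur) > $4.82 (Hale) > $2.36 (Tessera) > $1.94 (Sable)
Slot 1: Larkspur pays $4.82 × 830 = $4000.60
Slot 2: Hale pays $2.36 × 500 = $1180.00
Slot 3: Tessera pays $1.94 × 130 = $252.20
Total = $5432.80

Total revenue: $5432.80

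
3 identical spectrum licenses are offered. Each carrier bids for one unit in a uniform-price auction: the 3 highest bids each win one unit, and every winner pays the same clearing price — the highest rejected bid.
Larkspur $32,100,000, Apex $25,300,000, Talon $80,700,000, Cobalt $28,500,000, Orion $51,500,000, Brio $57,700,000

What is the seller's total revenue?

Total revenue: $96,300,000

Sorting: 80,700,000 (Talon), 57,700,000 (Brio), 51,500,000 (Orion), 32,100,000 (Larkspur), 28,500,000 (Cobalt), …
The 3 highest are Talon, Brio, Orion.
Highest unsuccessful bid: $32,100,000 → clearing price.
Total revenue = 3 × $32,100,000 = $96,300,000.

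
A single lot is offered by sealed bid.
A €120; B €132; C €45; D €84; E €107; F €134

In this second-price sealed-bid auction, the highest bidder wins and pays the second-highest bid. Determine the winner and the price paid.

F pays €132

Second-price sealed-bid auction: the highest bidder wins and pays the second-highest bid.
Bids ranked: 134 (F) > 132 (B) > 120 (A) > 107 (E) > 84 (D) > 45 (C)
Second-price: F pays B's bid of €132.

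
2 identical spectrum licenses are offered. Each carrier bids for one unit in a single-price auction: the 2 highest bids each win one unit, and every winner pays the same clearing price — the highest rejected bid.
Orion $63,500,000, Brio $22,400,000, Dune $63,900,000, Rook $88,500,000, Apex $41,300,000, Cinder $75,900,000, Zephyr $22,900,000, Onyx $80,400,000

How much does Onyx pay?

Onyx pays $75,900,000

Sorting: 88,500,000 (Rook), 80,400,000 (Onyx), 75,900,000 (Cinder), 63,900,000 (Dune), …
Winners (2 units): Rook, Onyx.
First losing bid is Cinder's $75,900,000, which sets the uniform price.
Onyx wins → pays $75,900,000.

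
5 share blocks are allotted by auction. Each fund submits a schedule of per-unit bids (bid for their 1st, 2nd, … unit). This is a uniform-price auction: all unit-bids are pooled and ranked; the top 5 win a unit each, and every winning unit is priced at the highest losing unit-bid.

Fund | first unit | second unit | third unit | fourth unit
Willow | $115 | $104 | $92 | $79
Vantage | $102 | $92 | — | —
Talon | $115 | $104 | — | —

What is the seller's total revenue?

Total revenue: $460

All unit-bids, highest first — top 5: 115 (Willow-1), 115 (Talon-1), 104 (Willow-2), 104 (Talon-2), 102 (Vantage-1)
The (k+1)-th unit-bid is $92.
Allocation: Talon 2, Vantage 1, Willow 2. Every unit priced at $92.
Revenue = 5 × 92 = $460.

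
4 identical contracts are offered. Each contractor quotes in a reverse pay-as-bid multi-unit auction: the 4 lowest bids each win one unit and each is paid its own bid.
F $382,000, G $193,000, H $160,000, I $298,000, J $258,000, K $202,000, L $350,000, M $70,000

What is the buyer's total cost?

Ordering the bids: 70,000 (M), 160,000 (H), 193,000 (G), 202,000 (K), 258,000 (J), 298,000 (I), …
Lowest 4: M, H, G, K.
Total cost = 70,000 + 160,000 + 193,000 + 202,000 = $625,000.

Total cost: $625,000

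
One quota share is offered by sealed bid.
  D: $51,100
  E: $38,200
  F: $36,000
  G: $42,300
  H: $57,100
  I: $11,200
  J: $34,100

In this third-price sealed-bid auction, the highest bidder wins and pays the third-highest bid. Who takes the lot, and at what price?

H pays $42,300

Bids in order: 57,100 (H) > 51,100 (D) > 42,300 (G) > 38,200 (E) > 36,000 (F) > 34,100 (J) > …
H wins; payment is bid #3 in the ranking = $42,300.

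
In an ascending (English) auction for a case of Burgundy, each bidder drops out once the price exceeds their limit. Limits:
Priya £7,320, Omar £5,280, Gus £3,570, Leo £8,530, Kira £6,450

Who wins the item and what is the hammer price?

Leo wins at £7,320

Limits in order: 8,530 (Leo) > 7,320 (Priya) > 6,450 (Kira) > 5,280 (Omar) > 3,570 (Gus)
Priya is the last rival to drop out, at £7,320; Leo remains and wins at that price.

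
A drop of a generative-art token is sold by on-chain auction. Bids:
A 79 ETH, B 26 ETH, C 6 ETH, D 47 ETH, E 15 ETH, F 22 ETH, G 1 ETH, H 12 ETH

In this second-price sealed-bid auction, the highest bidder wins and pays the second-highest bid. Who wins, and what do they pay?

A pays 47 ETH

Rule: the highest bidder wins and pays the second-highest bid.
Bids in order: 79 (A) > 47 (D) > 26 (B) > 22 (F) > 15 (E) > 12 (H) > …
A wins with the highest bid; price is set by the runner-up at 47 ETH.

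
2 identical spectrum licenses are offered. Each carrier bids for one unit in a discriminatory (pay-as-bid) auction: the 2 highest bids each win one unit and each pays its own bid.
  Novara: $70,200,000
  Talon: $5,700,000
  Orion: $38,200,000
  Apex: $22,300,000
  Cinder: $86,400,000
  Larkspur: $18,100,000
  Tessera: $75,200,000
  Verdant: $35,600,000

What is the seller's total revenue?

Total revenue: $161,600,000

Bids ranked high→low: 86,400,000 (Cinder), 75,200,000 (Tessera), 70,200,000 (Novara), 38,200,000 (Orion), …
The 2 highest are Cinder, Tessera.
Total revenue = 86,400,000 + 75,200,000 = $161,600,000.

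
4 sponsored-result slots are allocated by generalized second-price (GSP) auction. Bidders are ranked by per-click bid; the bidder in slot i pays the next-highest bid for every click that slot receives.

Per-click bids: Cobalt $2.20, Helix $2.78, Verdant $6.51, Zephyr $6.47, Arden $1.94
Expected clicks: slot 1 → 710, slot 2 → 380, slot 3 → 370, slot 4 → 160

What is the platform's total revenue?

Per-click bids in order: $6.51 (Verdant) > $6.47 (Zephyr) > $2.78 (Helix) > $2.20 (Cobalt) > $1.94 (Arden)
Slot 1: Verdant pays $6.47 × 710 = $4593.70
Slot 2: Zephyr pays $2.78 × 380 = $1056.40
Slot 3: Helix pays $2.20 × 370 = $814.00
Slot 4: Cobalt pays $1.94 × 160 = $310.40
Total = $6774.50

Total revenue: $6774.50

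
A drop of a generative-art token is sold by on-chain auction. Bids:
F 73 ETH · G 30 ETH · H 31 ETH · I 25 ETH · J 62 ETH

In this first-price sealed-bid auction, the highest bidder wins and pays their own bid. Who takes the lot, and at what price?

Rule: the highest bidder wins and pays their own bid.
Bids in order: 73 (F) > 62 (J) > 31 (H) > 30 (G) > 25 (I)
F has the highest bid and pays exactly that: 73 ETH.

F pays 73 ETH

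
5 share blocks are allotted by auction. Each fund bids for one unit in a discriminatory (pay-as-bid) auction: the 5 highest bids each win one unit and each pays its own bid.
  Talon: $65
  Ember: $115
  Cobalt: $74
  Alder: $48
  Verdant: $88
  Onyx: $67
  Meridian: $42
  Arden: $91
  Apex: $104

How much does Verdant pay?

Sorting: 115 (Ember), 104 (Apex), 91 (Arden), 88 (Verdant), 74 (Cobalt), 67 (Onyx), 65 (Talon), …
Top 5: Ember, Apex, Arden, Verdant, Cobalt.
Verdant wins → own bid $88.

Verdant pays $88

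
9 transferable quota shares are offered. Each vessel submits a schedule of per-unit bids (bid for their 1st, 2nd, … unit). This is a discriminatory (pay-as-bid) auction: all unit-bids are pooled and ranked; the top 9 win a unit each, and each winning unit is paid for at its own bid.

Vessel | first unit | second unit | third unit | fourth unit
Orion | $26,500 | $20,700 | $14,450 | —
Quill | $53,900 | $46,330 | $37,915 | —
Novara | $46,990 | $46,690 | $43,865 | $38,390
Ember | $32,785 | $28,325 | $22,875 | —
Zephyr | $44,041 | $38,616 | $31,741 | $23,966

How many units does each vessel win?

Novara 4, Quill 3, Zephyr 2

Merging the schedules and taking the best 9: 53,900 (Quill-1), 46,990 (Novara-1), 46,690 (Novara-2), 46,330 (Quill-2), 44,041 (Zephyr-1), 43,865 (Novara-3), 38,616 (Zephyr-2), 38,390 (Novara-4), 37,915 (Quill-3)
Next rejected bid: $32,785 (not a price — pay-as-bid).
Allocation: Novara 4, Quill 3, Zephyr 2.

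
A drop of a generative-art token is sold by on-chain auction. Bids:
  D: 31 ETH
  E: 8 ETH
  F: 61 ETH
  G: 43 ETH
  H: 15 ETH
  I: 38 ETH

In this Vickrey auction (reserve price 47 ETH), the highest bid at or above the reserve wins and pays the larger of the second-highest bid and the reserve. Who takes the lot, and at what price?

F pays 47 ETH

Bids ranked: 61 (F) > 43 (G) > 38 (I) > 31 (D) > 15 (H) > 8 (E)
F has the top bid at or above the reserve (61 ETH).
Second-highest bid 43 ETH is below the reserve 47 ETH, so the reserve binds → payment 47 ETH.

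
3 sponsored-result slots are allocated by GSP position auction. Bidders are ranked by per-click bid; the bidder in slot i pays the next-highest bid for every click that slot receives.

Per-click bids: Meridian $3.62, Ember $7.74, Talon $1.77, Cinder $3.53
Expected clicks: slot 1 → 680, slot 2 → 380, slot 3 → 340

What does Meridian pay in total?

Meridian pays $1341.40

Per-click bids in order: $7.74 (Ember) > $3.62 (Meridian) > $3.53 (Cinder) > $1.77 (Talon)
Meridian holds slot 2 → pays next bid $3.53 × 380 clicks = $1341.40.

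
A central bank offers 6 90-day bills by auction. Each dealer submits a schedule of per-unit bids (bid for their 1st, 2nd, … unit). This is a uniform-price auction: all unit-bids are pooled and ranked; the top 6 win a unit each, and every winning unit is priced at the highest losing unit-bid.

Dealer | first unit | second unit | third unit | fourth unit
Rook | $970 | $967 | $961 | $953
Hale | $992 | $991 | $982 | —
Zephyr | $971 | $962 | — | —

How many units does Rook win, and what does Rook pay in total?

Pooled unit-bids ranked (top 6): 992 (Hale-1), 991 (Hale-2), 982 (Hale-3), 971 (Zephyr-1), 970 (Rook-1), 967 (Rook-2)
The (k+1)-th unit-bid is $962.
Rook wins 2 unit(s) at $962 each.

Rook: 2 units, pays $1,924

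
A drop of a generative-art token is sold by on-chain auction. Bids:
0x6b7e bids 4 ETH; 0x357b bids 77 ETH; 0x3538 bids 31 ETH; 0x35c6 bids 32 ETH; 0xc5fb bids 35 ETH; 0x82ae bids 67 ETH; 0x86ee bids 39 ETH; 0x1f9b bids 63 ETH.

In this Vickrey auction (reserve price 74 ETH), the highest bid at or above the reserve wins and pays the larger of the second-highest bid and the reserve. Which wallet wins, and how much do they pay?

Bids ranked: 77 (0x357b) > 67 (0x82ae) > 63 (0x1f9b) > 39 (0x86ee) > 35 (0xc5fb) > 32 (0x35c6) > …
Highest eligible bid: 0x357b at 77 ETH.
Second-highest bid 67 ETH is below the reserve 74 ETH, so the reserve binds → payment 74 ETH.

0x357b pays 74 ETH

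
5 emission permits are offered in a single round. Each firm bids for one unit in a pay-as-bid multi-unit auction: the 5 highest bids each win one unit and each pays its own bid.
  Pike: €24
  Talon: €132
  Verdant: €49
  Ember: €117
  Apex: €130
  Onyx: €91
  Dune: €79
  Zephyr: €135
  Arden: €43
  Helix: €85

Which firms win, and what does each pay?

Zephyr €135, Talon €132, Apex €130, Ember €117, Onyx €91

Ordering the bids: 135 (Zephyr), 132 (Talon), 130 (Apex), 117 (Ember), 91 (Onyx), 85 (Helix), 79 (Dune), …
Winners (5 units): Zephyr, Talon, Apex, Ember, Onyx.
Each winner pays its own bid: Zephyr €135, Talon €132, Apex €130, Ember €117, Onyx €91.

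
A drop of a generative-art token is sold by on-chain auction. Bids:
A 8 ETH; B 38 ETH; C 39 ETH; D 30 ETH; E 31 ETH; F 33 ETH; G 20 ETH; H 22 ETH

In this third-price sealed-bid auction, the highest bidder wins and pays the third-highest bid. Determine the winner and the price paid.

C pays 33 ETH

Bids in order: 39 (C) > 38 (B) > 33 (F) > 31 (E) > 30 (D) > 22 (H) > …
C is highest; pays the third-highest bid, 33 ETH.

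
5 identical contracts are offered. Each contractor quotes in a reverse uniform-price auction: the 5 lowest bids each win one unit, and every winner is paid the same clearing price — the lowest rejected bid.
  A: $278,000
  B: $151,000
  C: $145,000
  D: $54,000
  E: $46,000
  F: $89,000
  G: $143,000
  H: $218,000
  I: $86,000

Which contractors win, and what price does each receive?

E, D, I, F, G; each is paid $145,000

Sorting: 46,000 (E), 54,000 (D), 86,000 (I), 89,000 (F), 143,000 (G), 145,000 (C), 151,000 (B), …
Lowest 5: E, D, I, F, G.
Clearing price = lowest rejected bid = $145,000.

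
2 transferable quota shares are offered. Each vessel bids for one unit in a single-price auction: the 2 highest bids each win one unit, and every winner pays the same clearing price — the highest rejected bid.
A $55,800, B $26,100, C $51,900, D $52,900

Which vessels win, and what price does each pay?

Ordering the bids: 55,800 (A), 52,900 (D), 51,900 (C), 26,100 (B)
The 2 highest are A, D.
Clearing price = highest rejected bid = $51,900.

A, D; each pays $51,900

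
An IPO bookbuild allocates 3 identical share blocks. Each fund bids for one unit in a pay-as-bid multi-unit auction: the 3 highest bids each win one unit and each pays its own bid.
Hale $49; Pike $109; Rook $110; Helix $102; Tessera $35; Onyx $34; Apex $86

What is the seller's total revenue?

Sorting: 110 (Rook), 109 (Pike), 102 (Helix), 86 (Apex), 49 (Hale), …
Top 3: Rook, Pike, Helix.
Total revenue = 110 + 109 + 102 = $321.

Total revenue: $321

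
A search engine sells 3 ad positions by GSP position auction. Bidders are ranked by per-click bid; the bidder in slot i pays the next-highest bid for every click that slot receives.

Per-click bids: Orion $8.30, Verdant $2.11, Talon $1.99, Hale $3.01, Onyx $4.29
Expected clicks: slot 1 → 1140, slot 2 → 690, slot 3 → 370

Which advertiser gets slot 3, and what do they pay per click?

Hale; $2.11 per click

Sorting advertisers: $8.30 (Orion) > $4.29 (Onyx) > $3.01 (Hale) > $2.11 (Verdant) > …
Slot 3 goes to the third-ranked bidder, Hale, who pays the next bid down: $2.11/click.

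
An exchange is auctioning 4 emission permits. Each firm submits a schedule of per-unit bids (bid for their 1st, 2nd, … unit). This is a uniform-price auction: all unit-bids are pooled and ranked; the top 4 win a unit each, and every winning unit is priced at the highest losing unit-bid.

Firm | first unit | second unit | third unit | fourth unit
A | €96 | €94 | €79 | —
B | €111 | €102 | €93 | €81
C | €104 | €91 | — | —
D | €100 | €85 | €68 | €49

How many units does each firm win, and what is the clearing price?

B 2, C 1, D 1; clearing price €96

Merging the schedules and taking the best 4: 111 (B-1), 104 (C-1), 102 (B-2), 100 (D-1)
Highest rejected unit-bid = €96.
Allocation: B 2, C 1, D 1.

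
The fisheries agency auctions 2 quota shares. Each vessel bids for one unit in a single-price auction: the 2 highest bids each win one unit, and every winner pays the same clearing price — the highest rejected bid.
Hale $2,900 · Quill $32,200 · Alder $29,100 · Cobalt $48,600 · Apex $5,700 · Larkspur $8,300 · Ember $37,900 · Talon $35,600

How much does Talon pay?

Talon pays $0

Bids ranked high→low: 48,600 (Cobalt), 37,900 (Ember), 35,600 (Talon), 32,200 (Quill), …
Top 2: Cobalt, Ember.
Highest unsuccessful bid: $35,600 → clearing price.
Talon does not win → pays $0.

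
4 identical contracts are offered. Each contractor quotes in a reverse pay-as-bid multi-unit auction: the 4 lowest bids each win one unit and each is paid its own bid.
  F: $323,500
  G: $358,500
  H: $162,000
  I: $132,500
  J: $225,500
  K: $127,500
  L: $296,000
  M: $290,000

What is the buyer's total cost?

Ordering the bids: 127,500 (K), 132,500 (I), 162,000 (H), 225,500 (J), 290,000 (M), 296,000 (L), …
The 4 lowest are K, I, H, J.
Total cost = 127,500 + 132,500 + 162,000 + 225,500 = $647,500.

Total cost: $647,500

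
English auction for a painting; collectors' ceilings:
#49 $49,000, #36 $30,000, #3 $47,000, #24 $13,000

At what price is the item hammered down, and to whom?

#49 wins at $47,000

Limits in order: 49,000 (#49) > 47,000 (#3) > 30,000 (#36) > 13,000 (#24)
Bidding ends when #3 exits at $47,000; #49 takes it.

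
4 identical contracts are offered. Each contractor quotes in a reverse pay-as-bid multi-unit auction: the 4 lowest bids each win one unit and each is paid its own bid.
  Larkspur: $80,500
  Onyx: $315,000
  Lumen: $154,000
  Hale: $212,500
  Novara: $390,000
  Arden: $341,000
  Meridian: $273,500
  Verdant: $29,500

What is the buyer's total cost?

Sorting: 29,500 (Verdant), 80,500 (Larkspur), 154,000 (Lumen), 212,500 (Hale), 273,500 (Meridian), 315,000 (Onyx), …
Winners (4 units): Verdant, Larkspur, Lumen, Hale.
Total cost = 29,500 + 80,500 + 154,000 + 212,500 = $476,500.

Total cost: $476,500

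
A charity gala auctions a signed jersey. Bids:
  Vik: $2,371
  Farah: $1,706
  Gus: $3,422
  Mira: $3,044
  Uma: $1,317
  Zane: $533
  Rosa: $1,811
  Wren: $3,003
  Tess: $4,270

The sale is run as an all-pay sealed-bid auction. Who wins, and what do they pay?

All-pay sealed-bid auction: the highest bidder wins the item, but every bidder pays their own bid.
Bids ranked: 4,270 (Tess) > 3,422 (Gus) > 3,044 (Mira) > 3,003 (Wren) > 2,371 (Vik) > 1,811 (Rosa) > …
Tess wins with the top bid; all bids are sunk regardless.

Tess pays $4,270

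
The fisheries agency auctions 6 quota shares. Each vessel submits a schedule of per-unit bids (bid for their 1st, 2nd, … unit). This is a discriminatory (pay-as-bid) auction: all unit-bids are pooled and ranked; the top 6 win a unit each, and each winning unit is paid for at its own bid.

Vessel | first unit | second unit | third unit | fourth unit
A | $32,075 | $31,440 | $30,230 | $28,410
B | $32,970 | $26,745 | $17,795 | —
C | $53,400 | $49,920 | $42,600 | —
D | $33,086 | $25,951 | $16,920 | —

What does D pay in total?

Pooled unit-bids ranked (top 6): 53,400 (C-1), 49,920 (C-2), 42,600 (C-3), 33,086 (D-1), 32,970 (B-1), 32,075 (A-1)
Next rejected bid: $31,440 (not a price — pay-as-bid).
D's winning unit-bids: 33,086 = $33,086.

D pays $33,086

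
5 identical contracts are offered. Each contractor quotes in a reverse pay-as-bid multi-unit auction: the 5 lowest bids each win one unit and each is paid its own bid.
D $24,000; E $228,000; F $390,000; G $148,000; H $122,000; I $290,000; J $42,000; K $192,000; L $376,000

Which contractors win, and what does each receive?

Bids ranked low→high: 24,000 (D), 42,000 (J), 122,000 (H), 148,000 (G), 192,000 (K), 228,000 (E), 290,000 (I), …
The 5 lowest are D, J, H, G, K.
Each winner is paid its own bid: D $24,000, J $42,000, H $122,000, G $148,000, K $192,000.

D $24,000, J $42,000, H $122,000, G $148,000, K $192,000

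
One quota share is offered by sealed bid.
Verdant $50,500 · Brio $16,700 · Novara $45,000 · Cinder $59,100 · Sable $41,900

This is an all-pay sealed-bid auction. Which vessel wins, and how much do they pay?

Rule: the highest bidder wins the item, but every bidder pays their own bid.
Bids ranked: 59,100 (Cinder) > 50,500 (Verdant) > 45,000 (Novara) > 41,900 (Sable) > 16,700 (Brio)
Cinder is highest and takes the item; every bidder forfeits their bid.

Cinder pays $59,100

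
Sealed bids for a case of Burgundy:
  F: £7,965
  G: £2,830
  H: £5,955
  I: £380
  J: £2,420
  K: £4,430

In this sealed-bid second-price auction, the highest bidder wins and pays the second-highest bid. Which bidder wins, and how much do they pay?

Bids ranked: 7,965 (F) > 5,955 (H) > 4,430 (K) > 2,830 (G) > 2,420 (J) > 380 (I)
F wins with the highest bid; price is set by the runner-up at £5,955.

F pays £5,955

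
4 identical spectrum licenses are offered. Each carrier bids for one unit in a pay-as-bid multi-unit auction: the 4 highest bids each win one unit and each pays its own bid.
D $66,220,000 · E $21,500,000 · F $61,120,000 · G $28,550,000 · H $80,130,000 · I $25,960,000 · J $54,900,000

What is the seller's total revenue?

Sorting: 80,130,000 (H), 66,220,000 (D), 61,120,000 (F), 54,900,000 (J), 28,550,000 (G), 25,960,000 (I), …
Winners (4 units): H, D, F, J.
Total revenue = 80,130,000 + 66,220,000 + 61,120,000 + 54,900,000 = $262,370,000.

Total revenue: $262,370,000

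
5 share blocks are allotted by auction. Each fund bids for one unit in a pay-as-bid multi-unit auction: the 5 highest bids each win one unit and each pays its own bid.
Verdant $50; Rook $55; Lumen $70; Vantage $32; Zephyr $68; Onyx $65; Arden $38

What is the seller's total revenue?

Total revenue: $308

Sorting: 70 (Lumen), 68 (Zephyr), 65 (Onyx), 55 (Rook), 50 (Verdant), 38 (Arden), 32 (Vantage)
Top 5: Lumen, Zephyr, Onyx, Rook, Verdant.
Total revenue = 70 + 68 + 65 + 55 + 50 = $308.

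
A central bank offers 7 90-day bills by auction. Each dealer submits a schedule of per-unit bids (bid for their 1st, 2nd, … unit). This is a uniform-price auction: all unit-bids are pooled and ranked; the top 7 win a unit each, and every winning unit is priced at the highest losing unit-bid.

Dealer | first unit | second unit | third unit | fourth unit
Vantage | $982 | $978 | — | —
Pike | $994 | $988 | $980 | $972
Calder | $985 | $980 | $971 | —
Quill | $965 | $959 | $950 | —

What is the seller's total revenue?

Total revenue: $6,804

All unit-bids, highest first — top 7: 994 (Pike-1), 988 (Pike-2), 985 (Calder-1), 982 (Vantage-1), 980 (Pike-3), 980 (Calder-2), 978 (Vantage-2)
First bid not allocated: $972.
Allocation: Calder 2, Pike 3, Vantage 2. Every unit priced at $972.
Revenue = 7 × 972 = $6,804.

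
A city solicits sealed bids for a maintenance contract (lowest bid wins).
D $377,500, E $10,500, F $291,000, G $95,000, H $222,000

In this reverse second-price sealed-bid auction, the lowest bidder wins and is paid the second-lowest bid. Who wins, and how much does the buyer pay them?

E is paid $95,000

Reverse second-price sealed-bid auction: the lowest bidder wins and is paid the second-lowest bid.
Bids ranked: 10,500 (E) < 95,000 (G) < 222,000 (H) < 291,000 (F) < 377,500 (D)
Second-price: E is paid G's bid of $95,000.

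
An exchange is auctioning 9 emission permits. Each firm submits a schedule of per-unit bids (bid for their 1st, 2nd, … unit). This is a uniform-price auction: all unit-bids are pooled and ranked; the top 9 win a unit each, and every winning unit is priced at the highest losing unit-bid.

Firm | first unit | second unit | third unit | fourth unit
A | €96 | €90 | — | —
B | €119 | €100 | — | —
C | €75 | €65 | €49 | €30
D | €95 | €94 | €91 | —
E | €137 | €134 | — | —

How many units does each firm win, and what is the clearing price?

A 2, B 2, D 3, E 2; clearing price €75

Merging the schedules and taking the best 9: 137 (E-1), 134 (E-2), 119 (B-1), 100 (B-2), 96 (A-1), 95 (D-1), 94 (D-2), 91 (D-3), 90 (A-2)
The (k+1)-th unit-bid is €75.
Allocation: A 2, B 2, D 3, E 2.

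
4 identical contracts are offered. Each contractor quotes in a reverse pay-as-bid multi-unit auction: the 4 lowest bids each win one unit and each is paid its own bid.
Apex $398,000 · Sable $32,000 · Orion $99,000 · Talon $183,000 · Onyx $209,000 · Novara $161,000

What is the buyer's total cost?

Sorting: 32,000 (Sable), 99,000 (Orion), 161,000 (Novara), 183,000 (Talon), 209,000 (Onyx), 398,000 (Apex)
The 4 lowest are Sable, Orion, Novara, Talon.
Total cost = 32,000 + 99,000 + 161,000 + 183,000 = $475,000.

Total cost: $475,000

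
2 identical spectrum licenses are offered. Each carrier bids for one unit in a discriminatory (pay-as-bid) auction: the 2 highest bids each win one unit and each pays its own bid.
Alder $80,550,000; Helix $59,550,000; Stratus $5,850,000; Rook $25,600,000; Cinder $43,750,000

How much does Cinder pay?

Cinder pays $0

Sorting: 80,550,000 (Alder), 59,550,000 (Helix), 43,750,000 (Cinder), 25,600,000 (Rook), …
Top 2: Alder, Helix.
Cinder does not win → $0.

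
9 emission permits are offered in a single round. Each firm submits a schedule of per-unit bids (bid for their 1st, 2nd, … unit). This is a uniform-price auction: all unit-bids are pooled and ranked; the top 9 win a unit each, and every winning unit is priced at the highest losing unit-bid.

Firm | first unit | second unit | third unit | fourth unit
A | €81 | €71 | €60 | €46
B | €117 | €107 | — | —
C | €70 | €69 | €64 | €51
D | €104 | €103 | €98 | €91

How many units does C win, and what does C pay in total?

Pooled unit-bids ranked (top 9): 117 (B-1), 107 (B-2), 104 (D-1), 103 (D-2), 98 (D-3), 91 (D-4), 81 (A-1), 71 (A-2), 70 (C-1)
First bid not allocated: €69.
C wins 1 unit(s) at €69 each.

C: 1 unit, pays €69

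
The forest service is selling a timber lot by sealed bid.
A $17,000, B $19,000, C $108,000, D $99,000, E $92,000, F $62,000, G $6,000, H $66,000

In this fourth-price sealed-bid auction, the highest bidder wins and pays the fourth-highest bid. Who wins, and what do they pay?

C pays $66,000

Bids ranked: 108,000 (C) > 99,000 (D) > 92,000 (E) > 66,000 (H) > 62,000 (F) > 19,000 (B) > …
C wins; payment is bid #4 in the ranking = $66,000.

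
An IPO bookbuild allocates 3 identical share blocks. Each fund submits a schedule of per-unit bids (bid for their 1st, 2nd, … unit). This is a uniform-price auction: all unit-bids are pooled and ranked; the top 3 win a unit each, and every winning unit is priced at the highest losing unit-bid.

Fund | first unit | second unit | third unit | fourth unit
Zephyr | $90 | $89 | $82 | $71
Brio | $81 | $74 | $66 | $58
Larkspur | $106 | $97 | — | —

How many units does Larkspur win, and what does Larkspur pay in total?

Pooled unit-bids ranked (top 3): 106 (Larkspur-1), 97 (Larkspur-2), 90 (Zephyr-1)
The (k+1)-th unit-bid is $89.
Larkspur wins 2 unit(s) at $89 each.

Larkspur: 2 units, pays $178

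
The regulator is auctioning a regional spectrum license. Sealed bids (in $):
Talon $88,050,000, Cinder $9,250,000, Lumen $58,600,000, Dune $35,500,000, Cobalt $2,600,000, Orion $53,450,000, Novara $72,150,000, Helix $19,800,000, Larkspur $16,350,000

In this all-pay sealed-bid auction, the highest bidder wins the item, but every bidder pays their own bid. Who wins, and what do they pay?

Rule: the highest bidder wins the item, but every bidder pays their own bid.
Bids in order: 88,050,000 (Talon) > 72,150,000 (Novara) > 58,600,000 (Lumen) > 53,450,000 (Orion) > 35,500,000 (Dune) > 19,800,000 (Helix) > …
Talon is highest and takes the item; every bidder forfeits their bid.

Talon pays $88,050,000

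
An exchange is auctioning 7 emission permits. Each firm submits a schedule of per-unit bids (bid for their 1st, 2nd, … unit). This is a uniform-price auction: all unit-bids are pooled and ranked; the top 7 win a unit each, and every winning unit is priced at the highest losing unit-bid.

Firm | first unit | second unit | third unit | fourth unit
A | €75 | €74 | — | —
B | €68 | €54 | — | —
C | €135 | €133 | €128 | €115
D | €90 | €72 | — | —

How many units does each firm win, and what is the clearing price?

A 2, C 4, D 1; clearing price €72

Merging the schedules and taking the best 7: 135 (C-1), 133 (C-2), 128 (C-3), 115 (C-4), 90 (D-1), 75 (A-1), 74 (A-2)
Highest rejected unit-bid = €72.
Allocation: A 2, C 4, D 1.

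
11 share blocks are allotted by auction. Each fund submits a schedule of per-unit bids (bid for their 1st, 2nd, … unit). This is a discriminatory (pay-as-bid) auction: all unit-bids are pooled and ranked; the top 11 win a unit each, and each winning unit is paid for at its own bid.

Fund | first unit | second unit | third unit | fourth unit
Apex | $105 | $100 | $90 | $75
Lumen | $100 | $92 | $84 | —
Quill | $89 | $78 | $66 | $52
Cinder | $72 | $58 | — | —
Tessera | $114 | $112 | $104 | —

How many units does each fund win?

Pooled unit-bids ranked (top 11): 114 (Tessera-1), 112 (Tessera-2), 105 (Apex-1), 104 (Tessera-3), 100 (Apex-2), 100 (Lumen-1), 92 (Lumen-2), 90 (Apex-3), 89 (Quill-1), 84 (Lumen-3), 78 (Quill-2)
Next rejected bid: $75 (not a price — pay-as-bid).
Allocation: Apex 3, Lumen 3, Quill 2, Tessera 3.

Apex 3, Lumen 3, Quill 2, Tessera 3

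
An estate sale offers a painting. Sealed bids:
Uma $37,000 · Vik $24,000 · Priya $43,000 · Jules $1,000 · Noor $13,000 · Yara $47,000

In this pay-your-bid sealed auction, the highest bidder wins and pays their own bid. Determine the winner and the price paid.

Yara pays $47,000

Pay-your-bid sealed auction: the highest bidder wins and pays their own bid.
Bids ranked: 47,000 (Yara) > 43,000 (Priya) > 37,000 (Uma) > 24,000 (Vik) > 13,000 (Noor) > 1,000 (Jules)
Yara is highest → pays own bid, $47,000.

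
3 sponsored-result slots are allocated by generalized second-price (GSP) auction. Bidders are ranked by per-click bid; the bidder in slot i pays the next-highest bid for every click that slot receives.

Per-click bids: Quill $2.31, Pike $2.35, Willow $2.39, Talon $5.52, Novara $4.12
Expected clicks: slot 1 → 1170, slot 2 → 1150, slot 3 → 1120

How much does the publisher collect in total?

Total revenue: $10200.90

Ranked by bid: $5.52 (Talon) > $4.12 (Novara) > $2.39 (Willow) > $2.35 (Pike) > …
Slot 1: Talon pays $4.12 × 1170 = $4820.40
Slot 2: Novara pays $2.39 × 1150 = $2748.50
Slot 3: Willow pays $2.35 × 1120 = $2632.00
Total = $10200.90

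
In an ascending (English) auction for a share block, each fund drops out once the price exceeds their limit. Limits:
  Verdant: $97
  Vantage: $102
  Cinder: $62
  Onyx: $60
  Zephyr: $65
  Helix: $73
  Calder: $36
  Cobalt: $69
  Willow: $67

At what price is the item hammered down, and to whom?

Limits in order: 102 (Vantage) > 97 (Verdant) > 73 (Helix) > 69 (Cobalt) > 67 (Willow) > 65 (Zephyr) > …
Once the price passes $97, only Vantage is left; the hammer falls at Verdant's limit of $97.

Vantage wins at $97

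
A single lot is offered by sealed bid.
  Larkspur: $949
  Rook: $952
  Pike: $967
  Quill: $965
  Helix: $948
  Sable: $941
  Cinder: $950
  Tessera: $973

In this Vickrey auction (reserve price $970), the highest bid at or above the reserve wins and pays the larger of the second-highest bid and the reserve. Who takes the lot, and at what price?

Tessera pays $970

Sorting bids: 973 (Tessera) > 967 (Pike) > 965 (Quill) > 952 (Rook) > 950 (Cinder) > 949 (Larkspur) > …
Highest eligible bid: Tessera at $973.
Second-highest bid $967 is below the reserve $970, so the reserve binds → payment $970.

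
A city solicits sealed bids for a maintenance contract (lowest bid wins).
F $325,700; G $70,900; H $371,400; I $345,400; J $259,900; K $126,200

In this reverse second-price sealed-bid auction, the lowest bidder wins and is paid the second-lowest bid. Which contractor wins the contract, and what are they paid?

Rule: the lowest bidder wins and is paid the second-lowest bid.
Bids in order: 70,900 (G) < 126,200 (K) < 259,900 (J) < 325,700 (F) < 345,400 (I) < 371,400 (H)
Second-price: G is paid K's bid of $126,200.

G is paid $126,200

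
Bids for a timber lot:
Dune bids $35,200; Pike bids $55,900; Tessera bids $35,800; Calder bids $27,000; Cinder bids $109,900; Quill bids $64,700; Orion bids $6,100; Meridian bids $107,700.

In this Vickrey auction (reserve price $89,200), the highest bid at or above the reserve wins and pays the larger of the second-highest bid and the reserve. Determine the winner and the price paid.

Cinder pays $107,700

Bids ranked: 109,900 (Cinder) > 107,700 (Meridian) > 64,700 (Quill) > 55,900 (Pike) > 35,800 (Tessera) > 35,200 (Dune) > …
Highest eligible bid: Cinder at $109,900.
max(second-highest $107,700, reserve $89,200) = $107,700; the reserve does not bind.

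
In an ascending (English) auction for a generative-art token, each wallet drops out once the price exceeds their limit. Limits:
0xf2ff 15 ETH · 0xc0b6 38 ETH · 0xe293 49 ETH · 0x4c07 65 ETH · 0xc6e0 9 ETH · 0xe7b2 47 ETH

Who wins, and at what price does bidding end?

Limits ranked: 65 (0x4c07) > 49 (0xe293) > 47 (0xe7b2) > 38 (0xc0b6) > 15 (0xf2ff) > 9 (0xc6e0)
0xe293 is the last rival to drop out, at 49 ETH; 0x4c07 remains and wins at that price.

0x4c07 wins at 49 ETH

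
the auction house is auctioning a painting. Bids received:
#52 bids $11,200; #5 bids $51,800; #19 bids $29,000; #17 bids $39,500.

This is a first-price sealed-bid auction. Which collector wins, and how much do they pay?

#5 pays $51,800

First-price sealed-bid auction: the highest bidder wins and pays their own bid.
Bids in order: 51,800 (#5) > 39,500 (#17) > 29,000 (#19) > 11,200 (#52)
#5 has the highest bid and pays exactly that: $51,800.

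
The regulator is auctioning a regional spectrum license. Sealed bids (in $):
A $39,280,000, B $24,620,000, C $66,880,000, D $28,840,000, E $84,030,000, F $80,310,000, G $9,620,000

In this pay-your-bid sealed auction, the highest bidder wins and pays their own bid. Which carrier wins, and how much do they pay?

E pays $84,030,000

Rule: the highest bidder wins and pays their own bid.
Bids ranked: 84,030,000 (E) > 80,310,000 (F) > 66,880,000 (C) > 39,280,000 (A) > 28,840,000 (D) > 24,620,000 (B) > …
E has the highest bid and pays exactly that: $84,030,000.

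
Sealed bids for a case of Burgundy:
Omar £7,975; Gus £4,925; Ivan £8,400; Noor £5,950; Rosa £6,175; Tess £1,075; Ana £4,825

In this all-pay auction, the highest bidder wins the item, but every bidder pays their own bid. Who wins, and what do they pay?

Ivan pays £8,400

Rule: the highest bidder wins the item, but every bidder pays their own bid.
Bids in order: 8,400 (Ivan) > 7,975 (Omar) > 6,175 (Rosa) > 5,950 (Noor) > 4,925 (Gus) > 4,825 (Ana) > …
Ivan wins with the top bid; all bids are sunk regardless.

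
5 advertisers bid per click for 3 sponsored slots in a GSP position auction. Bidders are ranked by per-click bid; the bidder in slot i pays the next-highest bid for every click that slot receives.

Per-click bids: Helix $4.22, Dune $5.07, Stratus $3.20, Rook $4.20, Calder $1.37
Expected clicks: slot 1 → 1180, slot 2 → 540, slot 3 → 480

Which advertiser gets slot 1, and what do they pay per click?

Dune; $4.22 per click

Sorting advertisers: $5.07 (Dune) > $4.22 (Helix) > $4.20 (Rook) > $3.20 (Stratus) > …
Slot 1 goes to the first-ranked bidder, Dune, who pays the next bid down: $4.22/click.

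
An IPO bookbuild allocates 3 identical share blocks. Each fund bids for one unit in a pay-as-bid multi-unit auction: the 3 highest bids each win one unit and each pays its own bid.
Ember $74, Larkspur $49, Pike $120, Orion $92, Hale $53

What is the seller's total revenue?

Total revenue: $286

Ordering the bids: 120 (Pike), 92 (Orion), 74 (Ember), 53 (Hale), 49 (Larkspur)
The 3 highest are Pike, Orion, Ember.
Total revenue = 120 + 92 + 74 = $286.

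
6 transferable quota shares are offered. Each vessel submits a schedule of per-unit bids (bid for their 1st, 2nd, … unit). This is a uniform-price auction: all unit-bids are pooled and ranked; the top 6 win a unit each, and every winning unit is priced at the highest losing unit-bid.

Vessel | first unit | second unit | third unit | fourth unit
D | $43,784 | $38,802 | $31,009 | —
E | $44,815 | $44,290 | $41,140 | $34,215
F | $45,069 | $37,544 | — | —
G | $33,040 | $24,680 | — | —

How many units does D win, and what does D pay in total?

D: 2 units, pays $75,088

All unit-bids, highest first — top 6: 45,069 (F-1), 44,815 (E-1), 44,290 (E-2), 43,784 (D-1), 41,140 (E-3), 38,802 (D-2)
Highest rejected unit-bid = $37,544.
D wins 2 unit(s) at $37,544 each.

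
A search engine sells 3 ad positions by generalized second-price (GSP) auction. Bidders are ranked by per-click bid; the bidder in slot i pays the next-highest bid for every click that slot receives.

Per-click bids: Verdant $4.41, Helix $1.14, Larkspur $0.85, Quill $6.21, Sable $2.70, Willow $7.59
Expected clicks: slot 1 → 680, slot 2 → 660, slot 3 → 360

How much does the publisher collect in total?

Total revenue: $8105.40

Sorting advertisers: $7.59 (Willow) > $6.21 (Quill) > $4.41 (Verdant) > $2.70 (Sable) > …
Slot 1: Willow pays $6.21 × 680 = $4222.80
Slot 2: Quill pays $4.41 × 660 = $2910.60
Slot 3: Verdant pays $2.70 × 360 = $972.00
Total = $8105.40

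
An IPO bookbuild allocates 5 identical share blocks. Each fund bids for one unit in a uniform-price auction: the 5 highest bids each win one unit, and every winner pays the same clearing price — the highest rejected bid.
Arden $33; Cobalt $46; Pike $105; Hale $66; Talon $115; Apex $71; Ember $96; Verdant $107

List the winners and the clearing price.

Ordering the bids: 115 (Talon), 107 (Verdant), 105 (Pike), 96 (Ember), 71 (Apex), 66 (Hale), 46 (Cobalt), …
Top 5: Talon, Verdant, Pike, Ember, Apex.
Clearing price = highest rejected bid = $66.

Talon, Verdant, Pike, Ember, Apex; each pays $66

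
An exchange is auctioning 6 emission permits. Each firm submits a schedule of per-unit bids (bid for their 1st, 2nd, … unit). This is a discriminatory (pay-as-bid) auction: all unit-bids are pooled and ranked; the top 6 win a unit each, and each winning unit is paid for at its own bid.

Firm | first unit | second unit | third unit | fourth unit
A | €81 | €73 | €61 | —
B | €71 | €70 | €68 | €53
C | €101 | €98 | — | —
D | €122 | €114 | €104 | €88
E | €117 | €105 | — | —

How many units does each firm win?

Merging the schedules and taking the best 6: 122 (D-1), 117 (E-1), 114 (D-2), 105 (E-2), 104 (D-3), 101 (C-1)
Next rejected bid: €98 (not a price — pay-as-bid).
Allocation: C 1, D 3, E 2.

C 1, D 3, E 2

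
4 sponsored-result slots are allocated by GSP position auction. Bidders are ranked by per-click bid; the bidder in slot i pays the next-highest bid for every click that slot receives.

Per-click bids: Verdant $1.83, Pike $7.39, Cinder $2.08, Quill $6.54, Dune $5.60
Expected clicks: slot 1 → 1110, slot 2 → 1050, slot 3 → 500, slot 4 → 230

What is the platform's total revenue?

Total revenue: $14600.30

Ranked by bid: $7.39 (Pike) > $6.54 (Quill) > $5.60 (Dune) > $2.08 (Cinder) > $1.83 (Verdant)
Slot 1: Pike pays $6.54 × 1110 = $7259.40
Slot 2: Quill pays $5.60 × 1050 = $5880.00
Slot 3: Dune pays $2.08 × 500 = $1040.00
Slot 4: Cinder pays $1.83 × 230 = $420.90
Total = $14600.30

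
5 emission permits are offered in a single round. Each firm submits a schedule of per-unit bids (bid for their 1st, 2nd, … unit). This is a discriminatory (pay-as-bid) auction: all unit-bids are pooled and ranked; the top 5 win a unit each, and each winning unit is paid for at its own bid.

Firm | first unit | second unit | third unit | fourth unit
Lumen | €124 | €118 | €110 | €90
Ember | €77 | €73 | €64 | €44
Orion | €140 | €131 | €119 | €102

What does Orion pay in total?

Orion pays €390

Merging the schedules and taking the best 5: 140 (Orion-1), 131 (Orion-2), 124 (Lumen-1), 119 (Orion-3), 118 (Lumen-2)
Next rejected bid: €110 (not a price — pay-as-bid).
Orion's winning unit-bids: 140 + 131 + 119 = €390.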